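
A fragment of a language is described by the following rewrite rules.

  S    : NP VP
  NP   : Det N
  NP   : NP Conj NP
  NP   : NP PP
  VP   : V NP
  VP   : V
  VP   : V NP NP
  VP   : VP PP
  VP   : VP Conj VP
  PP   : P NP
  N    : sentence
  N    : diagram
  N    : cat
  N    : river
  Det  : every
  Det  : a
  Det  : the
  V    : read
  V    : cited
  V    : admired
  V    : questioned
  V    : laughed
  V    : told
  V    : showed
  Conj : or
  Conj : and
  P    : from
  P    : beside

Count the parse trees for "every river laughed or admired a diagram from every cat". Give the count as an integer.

3

Two of the 3 distinct bracketings:
[S [NP [Det every] [N river]] [VP [VP [VP [V laughed]] [Conj or] [VP [V admired] [NP [Det a] [N diagram]]]] [PP [P from] [NP [Det every] [N cat]]]]]
[S [NP [Det every] [N river]] [VP [VP [V laughed]] [Conj or] [VP [V admired] [NP [NP [Det a] [N diagram]] [PP [P from] [NP [Det every] [N cat]]]]]]]
The difference turns on whether NP → NP PP is used at the relevant span, versus an alternative expansion of NP.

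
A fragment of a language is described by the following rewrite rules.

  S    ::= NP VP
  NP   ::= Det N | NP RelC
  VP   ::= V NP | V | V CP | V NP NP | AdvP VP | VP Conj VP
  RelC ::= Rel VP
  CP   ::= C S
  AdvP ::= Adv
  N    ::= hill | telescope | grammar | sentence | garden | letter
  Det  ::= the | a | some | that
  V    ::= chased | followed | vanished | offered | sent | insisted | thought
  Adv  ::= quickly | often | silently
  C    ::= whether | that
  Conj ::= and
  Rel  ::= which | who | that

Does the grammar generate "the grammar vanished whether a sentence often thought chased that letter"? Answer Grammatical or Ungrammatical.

Ungrammatical

For S → NP VP, the only prefix that parses as NP is 'the grammar', but the remainder 'vanished whether a sentence often thought chased that letter' is not a VP under these rules.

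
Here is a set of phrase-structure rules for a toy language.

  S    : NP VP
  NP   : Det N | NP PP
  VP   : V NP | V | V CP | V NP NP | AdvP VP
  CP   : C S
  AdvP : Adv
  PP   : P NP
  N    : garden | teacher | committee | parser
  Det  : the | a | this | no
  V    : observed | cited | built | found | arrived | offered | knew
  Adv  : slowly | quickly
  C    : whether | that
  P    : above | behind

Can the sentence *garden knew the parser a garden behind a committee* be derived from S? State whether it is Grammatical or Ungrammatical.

For S → NP VP, no prefix of the string parses as an NP.

Ungrammatical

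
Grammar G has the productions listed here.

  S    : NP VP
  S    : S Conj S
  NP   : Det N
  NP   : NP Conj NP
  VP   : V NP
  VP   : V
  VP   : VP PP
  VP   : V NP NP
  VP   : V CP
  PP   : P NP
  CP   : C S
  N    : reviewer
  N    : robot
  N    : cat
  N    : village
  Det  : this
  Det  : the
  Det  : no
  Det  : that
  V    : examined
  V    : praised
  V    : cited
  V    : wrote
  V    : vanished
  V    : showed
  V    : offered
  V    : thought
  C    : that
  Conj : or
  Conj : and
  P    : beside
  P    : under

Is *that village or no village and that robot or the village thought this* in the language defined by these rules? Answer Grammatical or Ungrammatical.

For S → NP VP, every NP-prefix leaves a non-VP remainder: after 'that village' the remainder is not a VP; after 'that village or no village' the remainder is not a VP; after 'that village or no village and that robot' the remainder is not a VP (and 1 more). The alternative S rule S → S Conj S likewise has no satisfying split.

Ungrammatical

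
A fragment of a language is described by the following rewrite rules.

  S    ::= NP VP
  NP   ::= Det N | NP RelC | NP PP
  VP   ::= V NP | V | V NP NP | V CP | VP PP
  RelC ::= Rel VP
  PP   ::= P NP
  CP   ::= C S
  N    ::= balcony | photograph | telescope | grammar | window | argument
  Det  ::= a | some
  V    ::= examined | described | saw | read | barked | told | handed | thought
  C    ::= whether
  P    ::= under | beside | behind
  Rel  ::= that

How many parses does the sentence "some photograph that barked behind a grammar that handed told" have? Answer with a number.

4

Two of the 4 distinct bracketings:
[S [NP [NP [Det some] [N photograph]] [RelC [Rel that] [VP [VP [V barked]] [PP [P behind] [NP [NP [Det a] [N grammar]] [RelC [Rel that] [VP [V handed]]]]]]]] [VP [V told]]]
[S [NP [NP [NP [Det some] [N photograph]] [RelC [Rel that] [VP [VP [V barked]] [PP [P behind] [NP [Det a] [N grammar]]]]]] [RelC [Rel that] [VP [V handed]]]] [VP [V told]]]
The trees differ in how a recursive rule is bracketed over the same span.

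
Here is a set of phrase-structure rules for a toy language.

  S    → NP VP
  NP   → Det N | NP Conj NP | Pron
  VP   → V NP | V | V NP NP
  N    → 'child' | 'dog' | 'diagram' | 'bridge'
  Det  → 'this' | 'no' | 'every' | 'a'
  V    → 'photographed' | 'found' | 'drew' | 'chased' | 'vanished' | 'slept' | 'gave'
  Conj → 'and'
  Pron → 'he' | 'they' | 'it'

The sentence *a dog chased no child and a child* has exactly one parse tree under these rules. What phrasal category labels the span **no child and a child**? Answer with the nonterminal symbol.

NP

S
  NP
    Det: a
    N: dog
  VP
    V: chased
    NP
      NP
        Det: no
        N: child
      Conj: and
      NP
        Det: a
        N: child
The span 'no child and a child' is the NP node built by NP → NP Conj NP.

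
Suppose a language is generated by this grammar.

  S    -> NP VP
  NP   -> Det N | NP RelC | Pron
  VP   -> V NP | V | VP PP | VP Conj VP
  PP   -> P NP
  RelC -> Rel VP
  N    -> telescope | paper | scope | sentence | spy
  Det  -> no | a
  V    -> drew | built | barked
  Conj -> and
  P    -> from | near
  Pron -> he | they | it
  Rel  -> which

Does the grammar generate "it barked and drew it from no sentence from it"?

Grammatical

S
  NP
    Pron: it
  VP
    VP
      VP
        VP
          V: barked
        Conj: and
        VP
          V: drew
          NP
            Pron: it
      PP
        P: from
        NP
          Det: no
          N: sentence
    PP
      P: from
      NP
        Pron: it
The bracketing above is licensed at every node by one of the given productions, with S at the root.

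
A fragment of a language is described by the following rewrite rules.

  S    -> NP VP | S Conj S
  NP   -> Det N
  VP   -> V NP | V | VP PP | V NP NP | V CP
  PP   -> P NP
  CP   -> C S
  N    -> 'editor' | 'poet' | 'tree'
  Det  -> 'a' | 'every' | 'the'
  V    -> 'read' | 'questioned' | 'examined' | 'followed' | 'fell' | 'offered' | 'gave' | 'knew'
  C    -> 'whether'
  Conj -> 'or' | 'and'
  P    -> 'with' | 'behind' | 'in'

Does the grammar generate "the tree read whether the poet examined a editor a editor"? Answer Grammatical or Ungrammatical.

Grammatical

[S [NP [Det the] [N tree]] [VP [V read] [CP [C whether] [S [NP [Det the] [N poet]] [VP [V examined] [NP [Det a] [N editor]] [NP [Det a] [N editor]]]]]]]
Each bracket corresponds to one application of a listed rule, so the string is derivable from S.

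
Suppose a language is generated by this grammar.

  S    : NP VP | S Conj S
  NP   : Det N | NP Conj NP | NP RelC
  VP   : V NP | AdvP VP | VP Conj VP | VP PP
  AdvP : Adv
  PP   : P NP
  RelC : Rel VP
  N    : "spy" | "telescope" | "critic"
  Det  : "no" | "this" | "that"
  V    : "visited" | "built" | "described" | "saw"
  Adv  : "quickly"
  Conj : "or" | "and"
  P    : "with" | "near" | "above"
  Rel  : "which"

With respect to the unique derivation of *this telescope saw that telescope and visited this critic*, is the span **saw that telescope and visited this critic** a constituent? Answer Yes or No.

Yes

[S [NP [Det this] [N telescope]] [VP [VP [V saw] [NP [Det that] [N telescope]]] [Conj and] [VP [V visited] [NP [Det this] [N critic]]]]]
The words 'saw that telescope and visited this critic' are exhaustively dominated by a single VP node (built by VP → VP Conj VP), so they form a constituent.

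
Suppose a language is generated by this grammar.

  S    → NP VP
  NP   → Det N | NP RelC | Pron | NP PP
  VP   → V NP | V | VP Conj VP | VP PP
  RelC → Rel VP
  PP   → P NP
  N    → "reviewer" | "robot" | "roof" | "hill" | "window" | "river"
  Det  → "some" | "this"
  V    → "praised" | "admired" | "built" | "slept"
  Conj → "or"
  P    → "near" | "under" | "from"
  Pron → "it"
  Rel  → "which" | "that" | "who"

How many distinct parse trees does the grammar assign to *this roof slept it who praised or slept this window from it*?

8

Two of the 8 distinct bracketings:
[S [NP [Det this] [N roof]] [VP [V slept] [NP [NP [Pron it]] [RelC [Rel who] [VP [VP [V praised]] [Conj or] [VP [V slept] [NP [NP [Det this] [N window]] [PP [P from] [NP [Pron it]]]]]]]]]]
[S [NP [Det this] [N roof]] [VP [V slept] [NP [NP [Pron it]] [RelC [Rel who] [VP [VP [V praised]] [Conj or] [VP [VP [V slept] [NP [Det this] [N window]]] [PP [P from] [NP [Pron it]]]]]]]]]
The difference turns on whether NP → NP PP is used at the relevant span, versus an alternative expansion of NP.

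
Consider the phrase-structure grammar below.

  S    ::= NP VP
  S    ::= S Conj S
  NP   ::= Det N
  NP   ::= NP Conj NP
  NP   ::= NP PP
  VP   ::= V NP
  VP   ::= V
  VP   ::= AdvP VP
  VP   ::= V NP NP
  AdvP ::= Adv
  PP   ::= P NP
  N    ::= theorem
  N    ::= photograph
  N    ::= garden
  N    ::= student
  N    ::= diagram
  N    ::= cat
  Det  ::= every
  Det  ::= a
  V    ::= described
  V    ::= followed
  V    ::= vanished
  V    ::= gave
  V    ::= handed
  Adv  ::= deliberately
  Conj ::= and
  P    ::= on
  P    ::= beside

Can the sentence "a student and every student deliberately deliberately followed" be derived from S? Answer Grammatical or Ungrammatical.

Grammatical

[S [NP [NP [Det a] [N student]] [Conj and] [NP [Det every] [N student]]] [VP [AdvP [Adv deliberately]] [VP [AdvP [Adv deliberately]] [VP [V followed]]]]]
Every word is introduced by a lexical rule and the phrasal rules combine the resulting categories into a single S.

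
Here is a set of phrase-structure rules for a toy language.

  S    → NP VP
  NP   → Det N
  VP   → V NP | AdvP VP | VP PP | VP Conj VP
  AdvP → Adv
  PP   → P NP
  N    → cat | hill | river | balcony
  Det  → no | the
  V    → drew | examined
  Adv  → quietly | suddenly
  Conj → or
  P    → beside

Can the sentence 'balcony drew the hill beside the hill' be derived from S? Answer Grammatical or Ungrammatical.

For S → NP VP, no prefix of the string parses as an NP.

Ungrammatical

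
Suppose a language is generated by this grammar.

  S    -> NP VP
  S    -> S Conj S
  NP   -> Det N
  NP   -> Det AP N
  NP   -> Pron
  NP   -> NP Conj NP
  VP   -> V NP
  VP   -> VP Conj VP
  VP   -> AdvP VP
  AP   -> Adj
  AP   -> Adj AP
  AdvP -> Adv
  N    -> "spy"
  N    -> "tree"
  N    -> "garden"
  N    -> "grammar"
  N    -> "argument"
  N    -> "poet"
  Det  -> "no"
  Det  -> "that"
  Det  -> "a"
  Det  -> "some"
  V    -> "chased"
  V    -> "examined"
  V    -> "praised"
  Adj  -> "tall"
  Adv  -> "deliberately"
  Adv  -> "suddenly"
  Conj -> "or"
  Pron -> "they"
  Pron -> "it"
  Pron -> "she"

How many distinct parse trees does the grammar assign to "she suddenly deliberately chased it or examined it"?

Two of the 3 distinct bracketings:
[S [NP [Pron she]] [VP [VP [AdvP [Adv suddenly]] [VP [AdvP [Adv deliberately]] [VP [V chased] [NP [Pron it]]]]] [Conj or] [VP [V examined] [NP [Pron it]]]]]
[S [NP [Pron she]] [VP [AdvP [Adv suddenly]] [VP [VP [AdvP [Adv deliberately]] [VP [V chased] [NP [Pron it]]]] [Conj or] [VP [V examined] [NP [Pron it]]]]]]
The trees differ in how a recursive rule is bracketed over the same span.

3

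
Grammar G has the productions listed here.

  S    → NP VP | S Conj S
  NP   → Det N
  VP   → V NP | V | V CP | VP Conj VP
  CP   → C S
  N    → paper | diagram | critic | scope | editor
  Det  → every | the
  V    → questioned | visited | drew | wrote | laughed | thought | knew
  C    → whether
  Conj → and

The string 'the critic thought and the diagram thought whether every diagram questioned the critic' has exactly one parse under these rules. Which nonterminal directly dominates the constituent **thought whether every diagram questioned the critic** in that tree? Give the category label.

S

[S [S [NP [Det the] [N critic]] [VP [V thought]]] [Conj and] [S [NP [Det the] [N diagram]] [VP [V thought] [CP [C whether] [S [NP [Det every] [N diagram]] [VP [V questioned] [NP [Det the] [N critic]]]]]]]]
The span 'thought whether every diagram questioned the critic' is the VP node built by VP → V CP.
Its mother is the S built by S → NP VP.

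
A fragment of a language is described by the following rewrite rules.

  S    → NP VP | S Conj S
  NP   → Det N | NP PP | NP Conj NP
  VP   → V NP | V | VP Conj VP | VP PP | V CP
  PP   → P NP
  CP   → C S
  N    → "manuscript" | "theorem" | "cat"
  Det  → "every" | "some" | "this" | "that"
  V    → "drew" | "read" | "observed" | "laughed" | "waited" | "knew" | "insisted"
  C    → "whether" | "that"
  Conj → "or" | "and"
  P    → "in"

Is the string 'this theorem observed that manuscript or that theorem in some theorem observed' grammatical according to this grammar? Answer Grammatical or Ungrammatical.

[S [S [NP [Det this] [N theorem]] [VP [V observed] [NP [Det that] [N manuscript]]]] [Conj or] [S [NP [NP [Det that] [N theorem]] [PP [P in] [NP [Det some] [N theorem]]]] [VP [V observed]]]]
Each bracket corresponds to one application of a listed rule, so the string is derivable from S.

Grammatical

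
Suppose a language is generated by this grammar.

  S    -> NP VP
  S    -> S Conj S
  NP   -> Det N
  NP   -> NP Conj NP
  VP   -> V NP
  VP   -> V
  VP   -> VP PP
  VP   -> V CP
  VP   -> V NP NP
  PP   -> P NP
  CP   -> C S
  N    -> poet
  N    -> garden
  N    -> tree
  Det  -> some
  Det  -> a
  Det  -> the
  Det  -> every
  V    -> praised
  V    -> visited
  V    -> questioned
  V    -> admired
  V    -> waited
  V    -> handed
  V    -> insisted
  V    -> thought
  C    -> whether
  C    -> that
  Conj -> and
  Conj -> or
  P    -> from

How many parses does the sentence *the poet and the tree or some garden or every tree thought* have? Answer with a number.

5

Two of the 5 distinct bracketings:
[S [NP [NP [Det the] [N poet]] [Conj and] [NP [NP [Det the] [N tree]] [Conj or] [NP [NP [Det some] [N garden]] [Conj or] [NP [Det every] [N tree]]]]] [VP [V thought]]]
[S [NP [NP [Det the] [N poet]] [Conj and] [NP [NP [NP [Det the] [N tree]] [Conj or] [NP [Det some] [N garden]]] [Conj or] [NP [Det every] [N tree]]]] [VP [V thought]]]
The trees differ in how a recursive rule is bracketed over the same span.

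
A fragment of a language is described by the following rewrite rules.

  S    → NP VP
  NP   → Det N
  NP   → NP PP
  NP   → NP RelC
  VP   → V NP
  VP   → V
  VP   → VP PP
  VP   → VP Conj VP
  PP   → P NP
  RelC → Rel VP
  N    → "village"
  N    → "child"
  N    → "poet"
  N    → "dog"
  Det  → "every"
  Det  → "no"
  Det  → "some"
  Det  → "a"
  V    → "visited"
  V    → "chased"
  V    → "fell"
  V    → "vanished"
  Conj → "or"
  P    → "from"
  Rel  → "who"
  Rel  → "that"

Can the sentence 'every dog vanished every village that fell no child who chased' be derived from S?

Grammatical

[S [NP [Det every] [N dog]] [VP [V vanished] [NP [NP [Det every] [N village]] [RelC [Rel that] [VP [V fell] [NP [NP [Det no] [N child]] [RelC [Rel who] [VP [V chased]]]]]]]]]
Every word is introduced by a lexical rule and the phrasal rules combine the resulting categories into a single S.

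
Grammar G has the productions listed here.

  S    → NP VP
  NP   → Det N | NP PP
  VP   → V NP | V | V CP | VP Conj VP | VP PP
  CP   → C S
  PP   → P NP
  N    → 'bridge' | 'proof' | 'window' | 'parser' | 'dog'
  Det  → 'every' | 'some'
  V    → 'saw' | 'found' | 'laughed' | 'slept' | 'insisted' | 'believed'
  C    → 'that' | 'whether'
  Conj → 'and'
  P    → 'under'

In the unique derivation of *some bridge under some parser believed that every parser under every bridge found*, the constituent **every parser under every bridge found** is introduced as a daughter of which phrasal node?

S
  NP
    NP
      Det: some
      N: bridge
    PP
      P: under
      NP
        Det: some
        N: parser
  VP
    V: believed
    CP
      C: that
      S
        NP
          NP
            Det: every
            N: parser
          PP
            P: under
            NP
              Det: every
              N: bridge
        VP
          V: found
The span 'every parser under every bridge found' is the S node built by S → NP VP.
Its mother is the CP built by CP → C S.

CP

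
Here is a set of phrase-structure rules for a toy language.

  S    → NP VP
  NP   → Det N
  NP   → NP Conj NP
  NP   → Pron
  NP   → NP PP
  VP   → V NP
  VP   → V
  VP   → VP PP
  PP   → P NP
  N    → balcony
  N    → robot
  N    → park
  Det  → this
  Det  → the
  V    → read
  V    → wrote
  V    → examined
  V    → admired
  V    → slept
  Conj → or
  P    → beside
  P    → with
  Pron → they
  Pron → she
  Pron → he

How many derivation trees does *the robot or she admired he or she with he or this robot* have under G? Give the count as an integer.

6

Two of the 6 distinct bracketings:
[S [NP [NP [Det the] [N robot]] [Conj or] [NP [Pron she]]] [VP [V admired] [NP [NP [Pron he]] [Conj or] [NP [NP [NP [Pron she]] [PP [P with] [NP [Pron he]]]] [Conj or] [NP [Det this] [N robot]]]]]]
[S [NP [NP [Det the] [N robot]] [Conj or] [NP [Pron she]]] [VP [V admired] [NP [NP [Pron he]] [Conj or] [NP [NP [Pron she]] [PP [P with] [NP [NP [Pron he]] [Conj or] [NP [Det this] [N robot]]]]]]]]
The trees differ in how a recursive rule is bracketed over the same span.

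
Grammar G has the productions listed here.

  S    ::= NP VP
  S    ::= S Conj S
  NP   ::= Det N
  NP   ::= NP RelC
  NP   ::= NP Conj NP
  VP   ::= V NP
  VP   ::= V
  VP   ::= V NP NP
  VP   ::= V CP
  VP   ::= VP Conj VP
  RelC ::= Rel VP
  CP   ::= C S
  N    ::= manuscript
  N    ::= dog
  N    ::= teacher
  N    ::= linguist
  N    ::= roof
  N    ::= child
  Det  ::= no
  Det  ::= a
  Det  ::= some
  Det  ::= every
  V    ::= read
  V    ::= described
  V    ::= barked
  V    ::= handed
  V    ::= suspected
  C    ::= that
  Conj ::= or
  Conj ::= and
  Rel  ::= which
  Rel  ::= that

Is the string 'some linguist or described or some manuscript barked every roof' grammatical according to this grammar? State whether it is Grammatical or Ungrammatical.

Ungrammatical

For S → NP VP, the only prefix that parses as NP is 'some linguist', but the remainder 'or described or some manuscript barked every roof' is not a VP under these rules. The alternative S rule S → S Conj S likewise has no satisfying split.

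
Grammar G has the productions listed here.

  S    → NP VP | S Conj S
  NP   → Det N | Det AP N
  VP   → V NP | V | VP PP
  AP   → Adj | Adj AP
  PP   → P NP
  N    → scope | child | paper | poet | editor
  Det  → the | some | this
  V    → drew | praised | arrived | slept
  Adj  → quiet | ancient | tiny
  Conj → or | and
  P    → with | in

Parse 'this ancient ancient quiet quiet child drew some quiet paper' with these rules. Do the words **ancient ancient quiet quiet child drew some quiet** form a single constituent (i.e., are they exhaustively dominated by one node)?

No

[S [NP [Det this] [AP [Adj ancient] [AP [Adj ancient] [AP [Adj quiet] [AP [Adj quiet]]]]] [N child]] [VP [V drew] [NP [Det some] [AP [Adj quiet]] [N paper]]]]
The smallest constituent containing 'ancient ancient quiet quiet child drew some quiet' is the S spanning 'this ancient ancient quiet quiet child drew some quiet paper'; no single node in the tree dominates exactly the given words.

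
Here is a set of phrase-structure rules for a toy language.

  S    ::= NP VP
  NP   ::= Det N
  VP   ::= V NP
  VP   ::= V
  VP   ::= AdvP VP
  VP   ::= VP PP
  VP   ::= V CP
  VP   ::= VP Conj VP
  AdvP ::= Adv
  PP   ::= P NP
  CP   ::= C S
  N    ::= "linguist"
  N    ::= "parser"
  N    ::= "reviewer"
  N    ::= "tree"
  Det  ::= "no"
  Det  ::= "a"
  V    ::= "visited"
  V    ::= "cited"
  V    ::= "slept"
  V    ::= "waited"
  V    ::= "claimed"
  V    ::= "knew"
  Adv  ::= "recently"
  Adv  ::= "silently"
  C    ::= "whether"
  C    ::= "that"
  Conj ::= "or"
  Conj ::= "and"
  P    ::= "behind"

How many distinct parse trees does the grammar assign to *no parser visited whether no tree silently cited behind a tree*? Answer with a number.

3

Two of the 3 distinct bracketings:
[S [NP [Det no] [N parser]] [VP [VP [V visited] [CP [C whether] [S [NP [Det no] [N tree]] [VP [AdvP [Adv silently]] [VP [V cited]]]]]] [PP [P behind] [NP [Det a] [N tree]]]]]
[S [NP [Det no] [N parser]] [VP [V visited] [CP [C whether] [S [NP [Det no] [N tree]] [VP [AdvP [Adv silently]] [VP [VP [V cited]] [PP [P behind] [NP [Det a] [N tree]]]]]]]]]
The trees differ in how a recursive rule is bracketed over the same span.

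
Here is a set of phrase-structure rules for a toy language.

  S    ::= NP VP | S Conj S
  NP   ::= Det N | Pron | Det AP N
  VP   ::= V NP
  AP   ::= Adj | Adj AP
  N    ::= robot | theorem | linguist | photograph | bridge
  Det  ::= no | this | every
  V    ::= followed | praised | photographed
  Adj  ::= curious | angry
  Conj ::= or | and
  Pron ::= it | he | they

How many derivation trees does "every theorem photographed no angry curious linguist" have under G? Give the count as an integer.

1

[S [NP [Det every] [N theorem]] [VP [V photographed] [NP [Det no] [AP [Adj angry] [AP [Adj curious]]] [N linguist]]]]
No rule offers an alternative attachment or grouping for any span, so this is the only derivation.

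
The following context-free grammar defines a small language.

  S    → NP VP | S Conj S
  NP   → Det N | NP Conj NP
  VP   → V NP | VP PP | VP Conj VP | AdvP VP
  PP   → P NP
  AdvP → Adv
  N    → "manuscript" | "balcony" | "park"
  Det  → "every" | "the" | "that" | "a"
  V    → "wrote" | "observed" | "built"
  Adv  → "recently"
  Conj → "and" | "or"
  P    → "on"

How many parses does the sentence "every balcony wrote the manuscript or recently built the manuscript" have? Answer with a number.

[S [NP [Det every] [N balcony]] [VP [VP [V wrote] [NP [Det the] [N manuscript]]] [Conj or] [VP [AdvP [Adv recently]] [VP [V built] [NP [Det the] [N manuscript]]]]]]
No rule offers an alternative attachment or grouping for any span, so this is the only derivation.

1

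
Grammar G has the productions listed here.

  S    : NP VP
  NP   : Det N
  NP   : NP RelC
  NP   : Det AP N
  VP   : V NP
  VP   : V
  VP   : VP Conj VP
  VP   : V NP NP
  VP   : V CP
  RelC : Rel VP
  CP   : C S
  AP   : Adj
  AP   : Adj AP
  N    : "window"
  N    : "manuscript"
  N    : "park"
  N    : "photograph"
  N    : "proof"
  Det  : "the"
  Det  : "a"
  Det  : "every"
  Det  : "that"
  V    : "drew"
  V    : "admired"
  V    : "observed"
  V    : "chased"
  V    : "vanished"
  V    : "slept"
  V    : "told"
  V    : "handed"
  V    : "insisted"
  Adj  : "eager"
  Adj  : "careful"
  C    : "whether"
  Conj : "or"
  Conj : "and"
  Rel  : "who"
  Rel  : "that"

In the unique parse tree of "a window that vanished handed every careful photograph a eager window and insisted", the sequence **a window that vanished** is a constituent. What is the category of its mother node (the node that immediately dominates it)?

S
  NP
    NP
      Det: a
      N: window
    RelC
      Rel: that
      VP
        V: vanished
  VP
    VP
      V: handed
      NP
        Det: every
        AP
          Adj: careful
        N: photograph
      NP
        Det: a
        AP
          Adj: eager
        N: window
    Conj: and
    VP
      V: insisted
The span 'a window that vanished' is the NP node built by NP → NP RelC.
Its mother is the S built by S → NP VP.

S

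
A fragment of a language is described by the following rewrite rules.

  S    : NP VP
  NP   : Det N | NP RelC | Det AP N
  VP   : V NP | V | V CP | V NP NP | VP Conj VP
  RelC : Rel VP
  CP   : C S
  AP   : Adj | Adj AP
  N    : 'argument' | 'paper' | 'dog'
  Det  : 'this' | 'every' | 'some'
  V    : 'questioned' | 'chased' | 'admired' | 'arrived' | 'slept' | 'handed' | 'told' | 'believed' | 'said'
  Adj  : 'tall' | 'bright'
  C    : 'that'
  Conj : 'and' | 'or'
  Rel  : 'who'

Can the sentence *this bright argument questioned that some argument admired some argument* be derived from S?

Grammatical

S
  NP
    Det: this
    AP
      Adj: bright
    N: argument
  VP
    V: questioned
    CP
      C: that
      S
        NP
          Det: some
          N: argument
        VP
          V: admired
          NP
            Det: some
            N: argument
Each bracket corresponds to one application of a listed rule, so the string is derivable from S.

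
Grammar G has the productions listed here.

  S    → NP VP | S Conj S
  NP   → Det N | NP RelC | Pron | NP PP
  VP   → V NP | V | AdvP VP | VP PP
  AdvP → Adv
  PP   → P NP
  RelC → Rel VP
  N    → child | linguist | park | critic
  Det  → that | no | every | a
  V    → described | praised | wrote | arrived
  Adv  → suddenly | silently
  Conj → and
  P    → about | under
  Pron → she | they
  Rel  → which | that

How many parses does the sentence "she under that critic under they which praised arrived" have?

Two of the 5 distinct bracketings:
[S [NP [NP [NP [Pron she]] [PP [P under] [NP [NP [Det that] [N critic]] [PP [P under] [NP [Pron they]]]]]] [RelC [Rel which] [VP [V praised]]]] [VP [V arrived]]]
[S [NP [NP [NP [NP [Pron she]] [PP [P under] [NP [Det that] [N critic]]]] [PP [P under] [NP [Pron they]]]] [RelC [Rel which] [VP [V praised]]]] [VP [V arrived]]]
The trees differ in how a recursive rule is bracketed over the same span.

5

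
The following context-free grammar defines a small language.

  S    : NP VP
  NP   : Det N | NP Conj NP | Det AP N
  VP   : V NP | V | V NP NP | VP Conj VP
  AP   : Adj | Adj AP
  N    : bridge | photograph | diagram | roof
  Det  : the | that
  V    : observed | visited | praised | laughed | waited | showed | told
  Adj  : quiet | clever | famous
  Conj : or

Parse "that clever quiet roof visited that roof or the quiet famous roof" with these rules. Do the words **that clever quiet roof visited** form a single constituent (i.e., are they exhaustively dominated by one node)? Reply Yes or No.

No

[S [NP [Det that] [AP [Adj clever] [AP [Adj quiet]]] [N roof]] [VP [V visited] [NP [NP [Det that] [N roof]] [Conj or] [NP [Det the] [AP [Adj quiet] [AP [Adj famous]]] [N roof]]]]]
The smallest constituent containing 'that clever quiet roof visited' is the S spanning 'that clever quiet roof visited that roof or the quiet famous roof'; no single node in the tree dominates exactly the given words.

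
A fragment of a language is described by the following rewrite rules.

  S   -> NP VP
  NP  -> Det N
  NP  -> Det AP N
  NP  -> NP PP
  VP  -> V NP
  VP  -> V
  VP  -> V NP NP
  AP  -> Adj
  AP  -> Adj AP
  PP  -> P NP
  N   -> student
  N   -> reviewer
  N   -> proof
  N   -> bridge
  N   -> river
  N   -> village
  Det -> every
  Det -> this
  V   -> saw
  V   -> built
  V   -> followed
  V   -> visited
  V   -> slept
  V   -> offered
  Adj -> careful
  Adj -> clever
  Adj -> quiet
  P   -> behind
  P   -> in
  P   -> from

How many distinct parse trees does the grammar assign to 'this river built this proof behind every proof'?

1

[S [NP [Det this] [N river]] [VP [V built] [NP [NP [Det this] [N proof]] [PP [P behind] [NP [Det every] [N proof]]]]]]
No rule offers an alternative attachment or grouping for any span, so this is the only derivation.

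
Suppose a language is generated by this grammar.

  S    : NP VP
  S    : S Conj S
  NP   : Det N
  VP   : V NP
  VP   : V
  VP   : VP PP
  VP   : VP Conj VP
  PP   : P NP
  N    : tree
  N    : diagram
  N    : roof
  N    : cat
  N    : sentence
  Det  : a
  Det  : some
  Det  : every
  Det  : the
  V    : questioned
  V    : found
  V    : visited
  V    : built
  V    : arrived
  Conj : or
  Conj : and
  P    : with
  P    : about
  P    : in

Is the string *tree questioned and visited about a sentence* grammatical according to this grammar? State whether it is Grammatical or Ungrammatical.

Ungrammatical

For S → NP VP, no prefix of the string parses as an NP. The alternative S rule S → S Conj S likewise has no satisfying split.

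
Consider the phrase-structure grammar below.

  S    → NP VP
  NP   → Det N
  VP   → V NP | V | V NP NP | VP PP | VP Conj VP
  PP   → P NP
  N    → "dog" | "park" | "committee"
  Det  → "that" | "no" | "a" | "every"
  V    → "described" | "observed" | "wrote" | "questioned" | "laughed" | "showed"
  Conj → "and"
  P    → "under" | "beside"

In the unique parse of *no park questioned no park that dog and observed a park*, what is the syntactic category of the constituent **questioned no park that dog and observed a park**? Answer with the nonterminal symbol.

S
  NP
    Det: no
    N: park
  VP
    VP
      V: questioned
      NP
        Det: no
        N: park
      NP
        Det: that
        N: dog
    Conj: and
    VP
      V: observed
      NP
        Det: a
        N: park
The span 'questioned no park that dog and observed a park' is the VP node built by VP → VP Conj VP.

VP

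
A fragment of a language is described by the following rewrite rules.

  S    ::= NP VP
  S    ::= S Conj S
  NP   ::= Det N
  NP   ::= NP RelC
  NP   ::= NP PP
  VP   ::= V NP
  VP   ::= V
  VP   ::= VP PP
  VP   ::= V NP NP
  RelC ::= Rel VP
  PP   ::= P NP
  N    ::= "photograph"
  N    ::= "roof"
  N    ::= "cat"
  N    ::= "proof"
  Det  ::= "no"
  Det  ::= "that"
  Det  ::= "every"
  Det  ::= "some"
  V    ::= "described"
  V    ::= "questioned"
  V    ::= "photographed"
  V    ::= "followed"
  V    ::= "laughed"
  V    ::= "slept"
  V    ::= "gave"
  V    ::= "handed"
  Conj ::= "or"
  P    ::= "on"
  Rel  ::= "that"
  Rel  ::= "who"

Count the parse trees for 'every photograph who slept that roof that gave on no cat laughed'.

Two of the 6 distinct bracketings:
[S [NP [NP [Det every] [N photograph]] [RelC [Rel who] [VP [V slept] [NP [NP [Det that] [N roof]] [RelC [Rel that] [VP [VP [V gave]] [PP [P on] [NP [Det no] [N cat]]]]]]]]] [VP [V laughed]]]
[S [NP [NP [Det every] [N photograph]] [RelC [Rel who] [VP [V slept] [NP [NP [NP [Det that] [N roof]] [RelC [Rel that] [VP [V gave]]]] [PP [P on] [NP [Det no] [N cat]]]]]]] [VP [V laughed]]]
The difference turns on whether NP → NP PP is used at the relevant span, versus an alternative expansion of NP.

6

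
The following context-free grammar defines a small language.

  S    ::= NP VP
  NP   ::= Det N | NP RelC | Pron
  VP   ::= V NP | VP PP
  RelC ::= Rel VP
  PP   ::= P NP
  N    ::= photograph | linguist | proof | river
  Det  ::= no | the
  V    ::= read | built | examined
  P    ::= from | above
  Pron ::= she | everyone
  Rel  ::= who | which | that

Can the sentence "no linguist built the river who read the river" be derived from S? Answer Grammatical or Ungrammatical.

[S [NP [Det no] [N linguist]] [VP [V built] [NP [NP [Det the] [N river]] [RelC [Rel who] [VP [V read] [NP [Det the] [N river]]]]]]]
The bracketing above is licensed at every node by one of the given productions, with S at the root.

Grammatical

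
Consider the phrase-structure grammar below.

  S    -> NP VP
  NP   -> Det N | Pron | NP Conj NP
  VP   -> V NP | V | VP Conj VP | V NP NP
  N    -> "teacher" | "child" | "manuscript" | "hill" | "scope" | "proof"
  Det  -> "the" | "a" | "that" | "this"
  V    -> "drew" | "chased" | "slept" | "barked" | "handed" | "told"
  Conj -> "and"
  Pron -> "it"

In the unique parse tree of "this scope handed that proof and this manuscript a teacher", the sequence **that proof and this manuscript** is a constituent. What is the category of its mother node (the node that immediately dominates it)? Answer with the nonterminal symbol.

S
  NP
    Det: this
    N: scope
  VP
    V: handed
    NP
      NP
        Det: that
        N: proof
      Conj: and
      NP
        Det: this
        N: manuscript
    NP
      Det: a
      N: teacher
The span 'that proof and this manuscript' is the NP node built by NP → NP Conj NP.
Its mother is the VP built by VP → V NP NP.

VP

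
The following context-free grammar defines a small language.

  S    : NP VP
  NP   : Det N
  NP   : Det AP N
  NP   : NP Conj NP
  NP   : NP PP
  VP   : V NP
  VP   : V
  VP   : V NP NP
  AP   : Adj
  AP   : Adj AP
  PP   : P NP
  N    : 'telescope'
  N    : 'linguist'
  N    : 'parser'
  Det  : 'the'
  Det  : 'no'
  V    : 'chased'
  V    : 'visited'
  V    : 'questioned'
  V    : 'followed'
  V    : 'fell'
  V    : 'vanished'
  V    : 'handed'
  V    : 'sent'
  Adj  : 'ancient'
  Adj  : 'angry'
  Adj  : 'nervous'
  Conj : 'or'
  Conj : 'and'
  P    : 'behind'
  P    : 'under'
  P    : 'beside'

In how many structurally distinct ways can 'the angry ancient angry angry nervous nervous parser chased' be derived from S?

[S [NP [Det the] [AP [Adj angry] [AP [Adj ancient] [AP [Adj angry] [AP [Adj angry] [AP [Adj nervous] [AP [Adj nervous]]]]]]] [N parser]] [VP [V chased]]]
No rule offers an alternative attachment or grouping for any span, so this is the only derivation.

1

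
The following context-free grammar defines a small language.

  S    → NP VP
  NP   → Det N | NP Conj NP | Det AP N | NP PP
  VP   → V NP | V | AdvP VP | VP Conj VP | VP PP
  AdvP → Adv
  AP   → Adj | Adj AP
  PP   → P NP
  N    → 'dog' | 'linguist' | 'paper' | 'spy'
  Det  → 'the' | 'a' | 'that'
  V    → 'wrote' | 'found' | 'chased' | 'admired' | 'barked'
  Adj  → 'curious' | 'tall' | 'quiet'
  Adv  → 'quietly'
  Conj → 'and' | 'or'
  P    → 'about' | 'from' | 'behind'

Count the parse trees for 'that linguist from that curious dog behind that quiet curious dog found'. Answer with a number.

2

The two bracketings:
[S [NP [NP [Det that] [N linguist]] [PP [P from] [NP [NP [Det that] [AP [Adj curious]] [N dog]] [PP [P behind] [NP [Det that] [AP [Adj quiet] [AP [Adj curious]]] [N dog]]]]]] [VP [V found]]]
[S [NP [NP [NP [Det that] [N linguist]] [PP [P from] [NP [Det that] [AP [Adj curious]] [N dog]]]] [PP [P behind] [NP [Det that] [AP [Adj quiet] [AP [Adj curious]]] [N dog]]]] [VP [V found]]]
The trees differ in how a recursive rule is bracketed over the same span.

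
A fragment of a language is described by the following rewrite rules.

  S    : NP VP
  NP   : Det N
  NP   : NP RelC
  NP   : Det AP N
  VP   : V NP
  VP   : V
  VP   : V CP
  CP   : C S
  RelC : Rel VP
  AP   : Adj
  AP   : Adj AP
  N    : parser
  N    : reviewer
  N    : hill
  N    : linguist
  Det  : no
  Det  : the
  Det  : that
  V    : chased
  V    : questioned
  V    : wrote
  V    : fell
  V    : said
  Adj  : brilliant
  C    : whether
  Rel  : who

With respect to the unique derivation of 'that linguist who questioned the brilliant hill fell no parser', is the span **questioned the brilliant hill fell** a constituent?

[S [NP [NP [Det that] [N linguist]] [RelC [Rel who] [VP [V questioned] [NP [Det the] [AP [Adj brilliant]] [N hill]]]]] [VP [V fell] [NP [Det no] [N parser]]]]
The smallest constituent containing 'questioned the brilliant hill fell' is the S spanning 'that linguist who questioned the brilliant hill fell no parser'; no single node in the tree dominates exactly the given words.

No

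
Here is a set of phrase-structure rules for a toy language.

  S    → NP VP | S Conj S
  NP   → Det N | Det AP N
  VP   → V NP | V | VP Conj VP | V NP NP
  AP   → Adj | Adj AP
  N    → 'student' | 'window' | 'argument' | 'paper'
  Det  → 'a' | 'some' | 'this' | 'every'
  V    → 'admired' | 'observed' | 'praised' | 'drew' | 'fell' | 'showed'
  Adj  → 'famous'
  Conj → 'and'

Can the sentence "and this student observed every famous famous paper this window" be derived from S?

Ungrammatical

For S → NP VP, no prefix of the string parses as an NP. The alternative S rule S → S Conj S likewise has no satisfying split.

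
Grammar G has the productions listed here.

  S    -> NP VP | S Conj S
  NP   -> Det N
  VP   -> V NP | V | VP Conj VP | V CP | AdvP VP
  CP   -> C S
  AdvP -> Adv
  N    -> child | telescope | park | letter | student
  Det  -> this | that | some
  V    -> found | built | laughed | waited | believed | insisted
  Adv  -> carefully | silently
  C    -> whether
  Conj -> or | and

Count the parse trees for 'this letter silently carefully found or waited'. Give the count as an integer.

Two of the 3 distinct bracketings:
[S [NP [Det this] [N letter]] [VP [VP [AdvP [Adv silently]] [VP [AdvP [Adv carefully]] [VP [V found]]]] [Conj or] [VP [V waited]]]]
[S [NP [Det this] [N letter]] [VP [AdvP [Adv silently]] [VP [VP [AdvP [Adv carefully]] [VP [V found]]] [Conj or] [VP [V waited]]]]]
The trees differ in how a recursive rule is bracketed over the same span.

3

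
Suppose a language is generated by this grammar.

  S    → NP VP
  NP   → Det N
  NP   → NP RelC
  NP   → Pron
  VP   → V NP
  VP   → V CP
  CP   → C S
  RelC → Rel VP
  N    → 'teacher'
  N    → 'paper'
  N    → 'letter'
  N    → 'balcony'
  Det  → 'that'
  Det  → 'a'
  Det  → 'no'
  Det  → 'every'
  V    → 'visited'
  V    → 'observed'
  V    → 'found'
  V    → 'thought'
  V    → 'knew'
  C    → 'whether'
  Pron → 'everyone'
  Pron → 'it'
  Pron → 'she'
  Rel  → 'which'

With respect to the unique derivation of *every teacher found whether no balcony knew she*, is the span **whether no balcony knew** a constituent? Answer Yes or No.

No

[S [NP [Det every] [N teacher]] [VP [V found] [CP [C whether] [S [NP [Det no] [N balcony]] [VP [V knew] [NP [Pron she]]]]]]]
The smallest constituent containing 'whether no balcony knew' is the CP spanning 'whether no balcony knew she'; no single node in the tree dominates exactly the given words.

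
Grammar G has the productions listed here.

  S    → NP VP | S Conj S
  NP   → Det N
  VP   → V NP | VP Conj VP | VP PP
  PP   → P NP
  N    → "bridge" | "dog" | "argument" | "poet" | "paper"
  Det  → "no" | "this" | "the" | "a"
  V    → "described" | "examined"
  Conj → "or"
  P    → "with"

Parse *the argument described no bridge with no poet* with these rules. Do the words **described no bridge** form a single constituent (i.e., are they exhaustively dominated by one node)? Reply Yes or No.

[S [NP [Det the] [N argument]] [VP [VP [V described] [NP [Det no] [N bridge]]] [PP [P with] [NP [Det no] [N poet]]]]]
The words 'described no bridge' are exhaustively dominated by a single VP node (built by VP → V NP), so they form a constituent.

Yes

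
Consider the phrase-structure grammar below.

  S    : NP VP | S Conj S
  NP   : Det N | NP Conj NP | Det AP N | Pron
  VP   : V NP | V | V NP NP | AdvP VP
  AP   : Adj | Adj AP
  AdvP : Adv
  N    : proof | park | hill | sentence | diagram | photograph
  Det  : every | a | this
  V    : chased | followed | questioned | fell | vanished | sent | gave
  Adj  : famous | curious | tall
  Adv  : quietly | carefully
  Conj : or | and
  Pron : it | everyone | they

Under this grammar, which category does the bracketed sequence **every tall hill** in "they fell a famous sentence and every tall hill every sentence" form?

NP

[S [NP [Pron they]] [VP [V fell] [NP [NP [Det a] [AP [Adj famous]] [N sentence]] [Conj and] [NP [Det every] [AP [Adj tall]] [N hill]]] [NP [Det every] [N sentence]]]]
The span 'every tall hill' is the NP node built by NP → Det AP N.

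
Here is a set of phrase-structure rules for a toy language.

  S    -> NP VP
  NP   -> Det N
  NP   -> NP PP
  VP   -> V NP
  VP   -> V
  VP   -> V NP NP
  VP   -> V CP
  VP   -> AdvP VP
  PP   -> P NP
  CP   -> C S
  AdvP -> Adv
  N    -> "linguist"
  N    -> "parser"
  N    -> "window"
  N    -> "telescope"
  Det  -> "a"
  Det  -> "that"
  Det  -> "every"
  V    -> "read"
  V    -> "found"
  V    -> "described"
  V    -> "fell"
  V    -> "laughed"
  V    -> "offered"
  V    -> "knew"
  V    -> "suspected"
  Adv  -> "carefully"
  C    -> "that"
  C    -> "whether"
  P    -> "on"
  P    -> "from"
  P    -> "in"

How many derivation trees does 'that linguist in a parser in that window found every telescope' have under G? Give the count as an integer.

The two bracketings:
[S [NP [NP [Det that] [N linguist]] [PP [P in] [NP [NP [Det a] [N parser]] [PP [P in] [NP [Det that] [N window]]]]]] [VP [V found] [NP [Det every] [N telescope]]]]
[S [NP [NP [NP [Det that] [N linguist]] [PP [P in] [NP [Det a] [N parser]]]] [PP [P in] [NP [Det that] [N window]]]] [VP [V found] [NP [Det every] [N telescope]]]]
The trees differ in how a recursive rule is bracketed over the same span.

2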